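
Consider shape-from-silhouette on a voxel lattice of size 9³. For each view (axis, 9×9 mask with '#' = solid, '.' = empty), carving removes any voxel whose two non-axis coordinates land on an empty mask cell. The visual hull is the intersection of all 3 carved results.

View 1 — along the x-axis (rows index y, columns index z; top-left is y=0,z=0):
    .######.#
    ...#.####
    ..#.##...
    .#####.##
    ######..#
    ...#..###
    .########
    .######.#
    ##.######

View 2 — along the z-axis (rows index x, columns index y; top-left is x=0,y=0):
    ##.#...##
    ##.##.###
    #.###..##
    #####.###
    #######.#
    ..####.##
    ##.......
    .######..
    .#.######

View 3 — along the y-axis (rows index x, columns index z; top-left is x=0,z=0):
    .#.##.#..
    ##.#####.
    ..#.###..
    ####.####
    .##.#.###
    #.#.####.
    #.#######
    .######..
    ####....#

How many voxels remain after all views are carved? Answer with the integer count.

start: 9×9×9 = 729 voxels
after view 1 [x-axis, 56 of 81 cells solid] → remaining = 504
after view 2 [z-axis, 55 of 81 cells solid] → remaining = 351
after view 3 [y-axis, 54 of 81 cells solid] → remaining = 234

remaining voxels: 234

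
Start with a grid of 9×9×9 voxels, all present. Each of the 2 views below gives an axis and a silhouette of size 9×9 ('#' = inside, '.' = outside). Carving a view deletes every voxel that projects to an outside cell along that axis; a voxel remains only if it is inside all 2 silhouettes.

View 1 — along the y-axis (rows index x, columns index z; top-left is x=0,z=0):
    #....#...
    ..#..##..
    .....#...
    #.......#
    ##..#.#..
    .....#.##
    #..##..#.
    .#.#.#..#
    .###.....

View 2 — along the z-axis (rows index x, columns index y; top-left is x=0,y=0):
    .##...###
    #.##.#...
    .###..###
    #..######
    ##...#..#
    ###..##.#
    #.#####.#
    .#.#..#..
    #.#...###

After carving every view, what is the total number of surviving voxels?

remaining voxels: 131

initial block: 9^3 = 729
step 1: project along y, AND mask (26/81) → |grid| = 234
step 2: project along z, AND mask (47/81) → |grid| = 131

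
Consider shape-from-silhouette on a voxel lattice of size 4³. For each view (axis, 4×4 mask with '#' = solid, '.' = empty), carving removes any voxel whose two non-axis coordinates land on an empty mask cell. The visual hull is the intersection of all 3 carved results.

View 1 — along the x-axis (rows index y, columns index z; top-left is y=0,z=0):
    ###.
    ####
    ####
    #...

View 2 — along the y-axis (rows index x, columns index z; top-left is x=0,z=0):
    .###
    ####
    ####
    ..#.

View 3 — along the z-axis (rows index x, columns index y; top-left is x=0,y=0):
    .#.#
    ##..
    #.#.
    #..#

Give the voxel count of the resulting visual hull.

18 voxels

before carving: 64 voxels (4×4×4)
  1. axis=0 (YZ plane), |mask|=12  ⇒  voxels=48
  2. axis=1 (XZ plane), |mask|=12  ⇒  voxels=35
  3. axis=2 (XY plane), |mask|=8  ⇒  voxels=18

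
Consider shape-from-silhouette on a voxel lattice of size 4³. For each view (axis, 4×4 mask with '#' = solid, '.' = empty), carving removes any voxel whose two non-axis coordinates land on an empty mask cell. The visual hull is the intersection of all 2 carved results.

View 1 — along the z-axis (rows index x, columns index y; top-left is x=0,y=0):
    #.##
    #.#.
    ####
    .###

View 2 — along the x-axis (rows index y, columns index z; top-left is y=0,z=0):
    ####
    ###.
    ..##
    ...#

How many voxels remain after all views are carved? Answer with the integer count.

29 voxels

initial block: 4^3 = 64
after view 1 [z-axis, 12 of 16 cells solid] → remaining = 48
after view 2 [x-axis, 10 of 16 cells solid] → remaining = 29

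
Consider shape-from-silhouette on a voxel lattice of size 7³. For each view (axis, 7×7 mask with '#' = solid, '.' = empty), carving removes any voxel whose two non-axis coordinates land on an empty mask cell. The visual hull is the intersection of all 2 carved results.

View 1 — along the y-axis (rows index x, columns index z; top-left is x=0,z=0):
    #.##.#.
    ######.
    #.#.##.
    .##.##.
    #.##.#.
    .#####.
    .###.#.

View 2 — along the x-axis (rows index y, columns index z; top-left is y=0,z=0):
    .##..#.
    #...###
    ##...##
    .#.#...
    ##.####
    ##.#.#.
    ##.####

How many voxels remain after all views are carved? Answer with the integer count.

remaining voxels: 125

start: 7×7×7 = 343 voxels
[1] y-view keeps 31 columns → grid now 217
[2] x-view keeps 29 columns → grid now 125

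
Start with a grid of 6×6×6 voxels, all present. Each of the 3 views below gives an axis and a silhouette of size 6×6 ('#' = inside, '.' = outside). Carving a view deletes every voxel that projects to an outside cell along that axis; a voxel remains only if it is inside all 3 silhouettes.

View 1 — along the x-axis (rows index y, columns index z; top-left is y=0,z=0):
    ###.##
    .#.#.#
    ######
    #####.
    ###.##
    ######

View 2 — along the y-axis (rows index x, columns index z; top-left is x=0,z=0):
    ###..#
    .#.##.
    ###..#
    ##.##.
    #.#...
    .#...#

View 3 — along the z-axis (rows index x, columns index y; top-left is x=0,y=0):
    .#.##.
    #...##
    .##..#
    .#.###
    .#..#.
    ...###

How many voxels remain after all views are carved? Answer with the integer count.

before carving: 216 voxels (6×6×6)
step 1: project along x, AND mask (30/36) → |grid| = 180
step 2: project along y, AND mask (19/36) → |grid| = 98
step 3: project along z, AND mask (18/36) → |grid| = 46

46 voxels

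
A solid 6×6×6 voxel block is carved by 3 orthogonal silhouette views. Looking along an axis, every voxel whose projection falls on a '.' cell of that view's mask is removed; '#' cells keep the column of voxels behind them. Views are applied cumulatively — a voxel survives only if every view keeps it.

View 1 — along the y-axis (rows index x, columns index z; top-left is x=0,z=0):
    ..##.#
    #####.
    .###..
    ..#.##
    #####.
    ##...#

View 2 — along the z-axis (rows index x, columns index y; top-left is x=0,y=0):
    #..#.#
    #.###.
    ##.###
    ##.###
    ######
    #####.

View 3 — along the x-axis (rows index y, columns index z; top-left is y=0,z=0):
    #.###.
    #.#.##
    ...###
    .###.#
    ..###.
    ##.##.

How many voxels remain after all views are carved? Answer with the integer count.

before carving: 216 voxels (6×6×6)
  1. axis=1 (XZ plane), |mask|=22  ⇒  voxels=132
  2. axis=2 (XY plane), |mask|=28  ⇒  voxels=104
  3. axis=0 (YZ plane), |mask|=22  ⇒  voxels=63

remaining voxels: 63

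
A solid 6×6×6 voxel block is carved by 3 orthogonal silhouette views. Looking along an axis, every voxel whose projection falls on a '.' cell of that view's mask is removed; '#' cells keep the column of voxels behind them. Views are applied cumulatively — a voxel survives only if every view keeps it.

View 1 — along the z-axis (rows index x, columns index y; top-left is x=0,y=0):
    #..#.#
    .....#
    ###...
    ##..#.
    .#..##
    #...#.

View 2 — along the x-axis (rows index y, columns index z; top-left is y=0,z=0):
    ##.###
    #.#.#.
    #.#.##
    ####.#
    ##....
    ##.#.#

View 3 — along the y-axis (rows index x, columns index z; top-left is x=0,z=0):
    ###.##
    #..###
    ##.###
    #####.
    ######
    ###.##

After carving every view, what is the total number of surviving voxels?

voxel count = 48

full grid |V| = 216
  1. axis=2 (XY plane), |mask|=15  ⇒  voxels=90
  2. axis=0 (YZ plane), |mask|=23  ⇒  voxels=56
  3. axis=1 (XZ plane), |mask|=30  ⇒  voxels=48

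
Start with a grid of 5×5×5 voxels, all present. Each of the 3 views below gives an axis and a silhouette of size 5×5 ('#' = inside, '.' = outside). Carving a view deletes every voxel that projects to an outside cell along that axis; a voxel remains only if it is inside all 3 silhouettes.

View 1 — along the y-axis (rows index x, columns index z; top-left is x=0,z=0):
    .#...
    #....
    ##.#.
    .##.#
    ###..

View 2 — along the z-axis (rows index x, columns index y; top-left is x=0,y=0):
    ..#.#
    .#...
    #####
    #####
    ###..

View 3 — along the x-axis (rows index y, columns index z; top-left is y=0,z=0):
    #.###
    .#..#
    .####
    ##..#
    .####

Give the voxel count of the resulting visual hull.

before carving: 125 voxels (5×5×5)
  1. axis=1 (XZ plane), |mask|=11  ⇒  voxels=55
  2. axis=2 (XY plane), |mask|=16  ⇒  voxels=42
  3. axis=0 (YZ plane), |mask|=17  ⇒  voxels=28

28 voxels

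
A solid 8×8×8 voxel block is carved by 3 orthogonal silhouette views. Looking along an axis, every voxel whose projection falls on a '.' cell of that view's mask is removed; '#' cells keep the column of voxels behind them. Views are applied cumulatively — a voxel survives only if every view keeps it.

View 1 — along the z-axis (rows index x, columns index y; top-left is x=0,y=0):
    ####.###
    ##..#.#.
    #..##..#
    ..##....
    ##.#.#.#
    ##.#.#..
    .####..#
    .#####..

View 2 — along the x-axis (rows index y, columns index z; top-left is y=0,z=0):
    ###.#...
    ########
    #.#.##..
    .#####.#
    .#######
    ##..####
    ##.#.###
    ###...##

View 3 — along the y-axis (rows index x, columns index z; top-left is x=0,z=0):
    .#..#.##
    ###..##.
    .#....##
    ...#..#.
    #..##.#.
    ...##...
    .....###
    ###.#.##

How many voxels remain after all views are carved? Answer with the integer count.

99 voxels

before carving: 512 voxels (8×8×8)
[1] z-view keeps 36 columns → grid now 288
[2] x-view keeps 46 columns → grid now 210
[3] y-view keeps 29 columns → grid now 99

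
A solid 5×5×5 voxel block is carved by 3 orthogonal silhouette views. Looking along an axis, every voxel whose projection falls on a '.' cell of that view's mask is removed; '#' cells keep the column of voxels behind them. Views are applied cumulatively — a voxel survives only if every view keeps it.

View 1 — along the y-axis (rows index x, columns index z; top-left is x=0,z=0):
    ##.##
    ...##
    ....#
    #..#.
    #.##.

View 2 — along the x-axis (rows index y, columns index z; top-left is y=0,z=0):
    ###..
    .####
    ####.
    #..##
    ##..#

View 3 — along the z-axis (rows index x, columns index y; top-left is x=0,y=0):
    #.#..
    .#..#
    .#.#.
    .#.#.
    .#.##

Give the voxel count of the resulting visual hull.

full grid |V| = 125
carve view 1 (along y, XZ-mask fill 12/25): 60 voxels remain
carve view 2 (along x, YZ-mask fill 17/25): 40 voxels remain
carve view 3 (along z, XY-mask fill 11/25): 18 voxels remain

|visual hull| = 18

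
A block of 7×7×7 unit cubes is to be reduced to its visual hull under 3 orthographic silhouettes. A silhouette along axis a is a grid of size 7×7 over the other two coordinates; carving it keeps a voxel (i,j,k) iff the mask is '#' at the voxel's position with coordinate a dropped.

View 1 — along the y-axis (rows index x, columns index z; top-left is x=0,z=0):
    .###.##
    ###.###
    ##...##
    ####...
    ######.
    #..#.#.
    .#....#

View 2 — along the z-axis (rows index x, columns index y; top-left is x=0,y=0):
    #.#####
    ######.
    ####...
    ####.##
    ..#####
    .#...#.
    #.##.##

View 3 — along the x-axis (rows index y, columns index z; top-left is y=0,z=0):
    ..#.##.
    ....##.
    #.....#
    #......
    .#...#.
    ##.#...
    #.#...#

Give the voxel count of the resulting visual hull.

|visual hull| = 49

full grid |V| = 343
[1] y-view keeps 30 columns → grid now 210
[2] z-view keeps 34 columns → grid now 152
[3] x-view keeps 16 columns → grid now 49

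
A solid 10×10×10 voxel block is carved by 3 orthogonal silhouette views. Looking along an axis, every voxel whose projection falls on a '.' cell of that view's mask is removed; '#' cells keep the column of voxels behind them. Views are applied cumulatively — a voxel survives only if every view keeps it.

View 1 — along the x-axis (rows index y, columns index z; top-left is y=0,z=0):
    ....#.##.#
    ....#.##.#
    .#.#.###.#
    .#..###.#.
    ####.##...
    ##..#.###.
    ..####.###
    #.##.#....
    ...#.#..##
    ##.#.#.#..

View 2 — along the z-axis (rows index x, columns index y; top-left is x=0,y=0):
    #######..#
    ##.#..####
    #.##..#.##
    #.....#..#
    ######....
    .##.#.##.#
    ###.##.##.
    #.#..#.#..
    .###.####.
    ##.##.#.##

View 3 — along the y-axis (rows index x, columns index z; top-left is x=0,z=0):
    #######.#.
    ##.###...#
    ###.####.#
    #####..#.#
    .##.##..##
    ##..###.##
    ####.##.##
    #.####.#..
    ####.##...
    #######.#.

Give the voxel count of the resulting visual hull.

|visual hull| = 213

before carving: 1000 voxels (10×10×10)
[1] x-view keeps 51 columns → grid now 510
[2] z-view keeps 61 columns → grid now 311
[3] y-view keeps 70 columns → grid now 213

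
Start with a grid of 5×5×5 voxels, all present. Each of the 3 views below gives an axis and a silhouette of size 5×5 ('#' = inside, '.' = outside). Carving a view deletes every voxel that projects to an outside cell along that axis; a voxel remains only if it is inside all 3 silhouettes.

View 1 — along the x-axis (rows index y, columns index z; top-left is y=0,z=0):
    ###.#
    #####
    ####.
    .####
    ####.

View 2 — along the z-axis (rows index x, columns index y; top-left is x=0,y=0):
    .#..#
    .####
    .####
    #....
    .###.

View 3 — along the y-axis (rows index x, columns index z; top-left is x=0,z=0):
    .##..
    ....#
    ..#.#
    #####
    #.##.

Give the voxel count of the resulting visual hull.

|visual hull| = 24

initial block: 5^3 = 125
V1 x: intersect with YZ mask (21 set) -- 105 left
V2 z: intersect with XY mask (14 set) -- 60 left
V3 y: intersect with XZ mask (13 set) -- 24 left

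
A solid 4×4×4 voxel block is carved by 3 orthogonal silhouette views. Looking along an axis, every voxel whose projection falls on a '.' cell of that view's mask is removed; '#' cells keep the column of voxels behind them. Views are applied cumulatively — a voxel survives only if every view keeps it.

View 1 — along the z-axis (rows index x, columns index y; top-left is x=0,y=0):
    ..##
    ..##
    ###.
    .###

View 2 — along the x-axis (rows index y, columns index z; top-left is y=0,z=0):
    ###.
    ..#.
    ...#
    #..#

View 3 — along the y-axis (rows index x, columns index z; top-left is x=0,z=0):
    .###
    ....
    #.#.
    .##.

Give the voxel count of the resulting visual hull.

|visual hull| = 6

start: 4×4×4 = 64 voxels
V1 z: intersect with XY mask (10 set) -- 40 left
V2 x: intersect with YZ mask (7 set) -- 15 left
V3 y: intersect with XZ mask (7 set) -- 6 left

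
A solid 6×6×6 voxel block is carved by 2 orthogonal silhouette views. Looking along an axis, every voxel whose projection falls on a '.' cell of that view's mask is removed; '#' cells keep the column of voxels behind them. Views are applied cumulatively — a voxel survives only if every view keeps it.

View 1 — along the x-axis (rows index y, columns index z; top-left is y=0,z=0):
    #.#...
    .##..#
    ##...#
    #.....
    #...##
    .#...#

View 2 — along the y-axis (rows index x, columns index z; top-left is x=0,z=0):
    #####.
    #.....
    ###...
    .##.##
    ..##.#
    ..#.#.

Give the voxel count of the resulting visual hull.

remaining voxels: 42

initial block: 6^3 = 216
V1 x: intersect with YZ mask (14 set) -- 84 left
V2 y: intersect with XZ mask (18 set) -- 42 left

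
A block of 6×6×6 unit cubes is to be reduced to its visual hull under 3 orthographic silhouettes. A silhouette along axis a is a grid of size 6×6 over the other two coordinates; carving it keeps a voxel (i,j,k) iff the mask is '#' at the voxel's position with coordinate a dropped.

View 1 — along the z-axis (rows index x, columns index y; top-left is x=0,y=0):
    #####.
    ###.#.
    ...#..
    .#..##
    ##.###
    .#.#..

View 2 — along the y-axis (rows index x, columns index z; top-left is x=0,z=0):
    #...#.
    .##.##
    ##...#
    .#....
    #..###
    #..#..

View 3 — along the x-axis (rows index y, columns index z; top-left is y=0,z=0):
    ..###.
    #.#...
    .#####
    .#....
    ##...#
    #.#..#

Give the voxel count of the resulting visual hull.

23 voxels

start: 6×6×6 = 216 voxels
after view 1 [z-axis, 20 of 36 cells solid] → remaining = 120
after view 2 [y-axis, 16 of 36 cells solid] → remaining = 56
after view 3 [x-axis, 17 of 36 cells solid] → remaining = 23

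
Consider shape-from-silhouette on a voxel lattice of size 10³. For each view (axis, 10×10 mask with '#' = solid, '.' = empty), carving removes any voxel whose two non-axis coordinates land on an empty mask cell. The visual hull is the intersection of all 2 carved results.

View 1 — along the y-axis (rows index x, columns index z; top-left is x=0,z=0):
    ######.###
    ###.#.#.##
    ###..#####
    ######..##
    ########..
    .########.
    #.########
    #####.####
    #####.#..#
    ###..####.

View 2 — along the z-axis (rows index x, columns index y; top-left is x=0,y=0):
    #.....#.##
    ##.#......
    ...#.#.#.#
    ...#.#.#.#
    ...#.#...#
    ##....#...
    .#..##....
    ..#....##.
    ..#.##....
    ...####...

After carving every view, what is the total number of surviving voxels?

before carving: 1000 voxels (10×10×10)
step 1: project along y, AND mask (80/100) → |grid| = 800
step 2: project along z, AND mask (34/100) → |grid| = 272

remaining voxels: 272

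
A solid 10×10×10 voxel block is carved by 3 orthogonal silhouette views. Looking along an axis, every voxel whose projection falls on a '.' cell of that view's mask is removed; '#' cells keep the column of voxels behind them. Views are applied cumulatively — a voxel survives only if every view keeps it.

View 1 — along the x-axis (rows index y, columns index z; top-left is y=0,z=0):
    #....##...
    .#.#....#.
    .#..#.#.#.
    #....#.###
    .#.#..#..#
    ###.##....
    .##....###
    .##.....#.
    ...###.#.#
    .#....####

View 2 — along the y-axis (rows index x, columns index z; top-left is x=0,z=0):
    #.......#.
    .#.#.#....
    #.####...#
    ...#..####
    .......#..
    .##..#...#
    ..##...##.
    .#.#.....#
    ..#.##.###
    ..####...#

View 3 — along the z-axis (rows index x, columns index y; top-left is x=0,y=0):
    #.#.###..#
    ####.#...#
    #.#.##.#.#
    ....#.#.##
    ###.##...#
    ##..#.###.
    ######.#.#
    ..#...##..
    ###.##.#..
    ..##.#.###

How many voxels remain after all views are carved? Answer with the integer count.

before carving: 1000 voxels (10×10×10)
V1 x: intersect with YZ mask (42 set) -- 420 left
V2 y: intersect with XZ mask (39 set) -- 163 left
V3 z: intersect with XY mask (57 set) -- 86 left

remaining voxels: 86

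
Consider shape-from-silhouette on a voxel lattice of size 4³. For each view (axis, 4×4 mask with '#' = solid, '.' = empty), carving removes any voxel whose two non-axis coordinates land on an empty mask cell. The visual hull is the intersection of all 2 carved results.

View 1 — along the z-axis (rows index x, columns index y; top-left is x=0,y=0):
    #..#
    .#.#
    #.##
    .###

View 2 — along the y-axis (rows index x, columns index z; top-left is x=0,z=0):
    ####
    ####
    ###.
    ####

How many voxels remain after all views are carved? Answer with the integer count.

voxel count = 37

before carving: 64 voxels (4×4×4)
V1 z: intersect with XY mask (10 set) -- 40 left
V2 y: intersect with XZ mask (15 set) -- 37 left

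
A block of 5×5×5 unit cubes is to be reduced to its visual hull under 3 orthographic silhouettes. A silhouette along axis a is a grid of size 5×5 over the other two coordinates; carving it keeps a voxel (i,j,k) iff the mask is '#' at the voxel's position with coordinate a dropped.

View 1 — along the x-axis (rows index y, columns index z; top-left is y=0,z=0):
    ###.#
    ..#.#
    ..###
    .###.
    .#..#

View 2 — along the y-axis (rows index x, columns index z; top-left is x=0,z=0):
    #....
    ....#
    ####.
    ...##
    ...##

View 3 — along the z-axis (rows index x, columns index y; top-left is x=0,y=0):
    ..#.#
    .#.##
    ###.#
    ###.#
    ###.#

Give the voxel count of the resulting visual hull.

start: 5×5×5 = 125 voxels
step 1: project along x, AND mask (14/25) → |grid| = 70
step 2: project along y, AND mask (10/25) → |grid| = 27
step 3: project along z, AND mask (17/25) → |grid| = 19

19 voxels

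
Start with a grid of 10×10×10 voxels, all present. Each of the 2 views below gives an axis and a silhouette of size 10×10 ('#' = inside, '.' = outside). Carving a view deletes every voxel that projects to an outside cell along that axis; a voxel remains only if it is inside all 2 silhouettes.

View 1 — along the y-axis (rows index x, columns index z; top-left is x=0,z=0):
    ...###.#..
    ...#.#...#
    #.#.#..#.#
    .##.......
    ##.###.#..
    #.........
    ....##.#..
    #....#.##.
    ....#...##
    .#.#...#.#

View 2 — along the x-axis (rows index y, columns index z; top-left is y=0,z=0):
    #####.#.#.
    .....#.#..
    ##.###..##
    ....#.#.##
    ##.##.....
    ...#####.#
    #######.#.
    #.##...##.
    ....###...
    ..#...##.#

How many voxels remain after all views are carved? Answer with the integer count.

|visual hull| = 174

initial block: 10^3 = 1000
carve view 1 (along y, XZ-mask fill 35/100): 350 voxels remain
carve view 2 (along x, YZ-mask fill 50/100): 174 voxels remain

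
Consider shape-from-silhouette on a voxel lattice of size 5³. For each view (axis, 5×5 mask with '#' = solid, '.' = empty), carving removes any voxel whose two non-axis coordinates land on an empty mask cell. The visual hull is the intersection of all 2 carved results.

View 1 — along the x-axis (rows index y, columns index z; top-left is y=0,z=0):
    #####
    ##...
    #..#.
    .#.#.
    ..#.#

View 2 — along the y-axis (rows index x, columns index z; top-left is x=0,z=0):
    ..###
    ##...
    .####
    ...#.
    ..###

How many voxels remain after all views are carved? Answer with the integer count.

initial block: 5^3 = 125
carve view 1 (along x, YZ-mask fill 13/25): 65 voxels remain
carve view 2 (along y, XZ-mask fill 13/25): 33 voxels remain

33 voxels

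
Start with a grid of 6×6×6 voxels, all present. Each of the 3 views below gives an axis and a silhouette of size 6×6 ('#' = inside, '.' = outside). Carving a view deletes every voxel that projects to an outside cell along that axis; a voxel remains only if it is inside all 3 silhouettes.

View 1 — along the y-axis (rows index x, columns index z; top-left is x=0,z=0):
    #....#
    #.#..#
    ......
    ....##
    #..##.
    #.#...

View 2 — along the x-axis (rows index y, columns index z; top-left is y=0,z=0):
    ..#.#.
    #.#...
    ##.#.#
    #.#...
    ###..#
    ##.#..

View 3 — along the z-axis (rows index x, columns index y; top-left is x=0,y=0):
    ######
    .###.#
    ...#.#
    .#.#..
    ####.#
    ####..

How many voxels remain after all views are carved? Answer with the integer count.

|visual hull| = 27

initial block: 6^3 = 216
[1] y-view keeps 12 columns → grid now 72
[2] x-view keeps 17 columns → grid now 38
[3] z-view keeps 23 columns → grid now 27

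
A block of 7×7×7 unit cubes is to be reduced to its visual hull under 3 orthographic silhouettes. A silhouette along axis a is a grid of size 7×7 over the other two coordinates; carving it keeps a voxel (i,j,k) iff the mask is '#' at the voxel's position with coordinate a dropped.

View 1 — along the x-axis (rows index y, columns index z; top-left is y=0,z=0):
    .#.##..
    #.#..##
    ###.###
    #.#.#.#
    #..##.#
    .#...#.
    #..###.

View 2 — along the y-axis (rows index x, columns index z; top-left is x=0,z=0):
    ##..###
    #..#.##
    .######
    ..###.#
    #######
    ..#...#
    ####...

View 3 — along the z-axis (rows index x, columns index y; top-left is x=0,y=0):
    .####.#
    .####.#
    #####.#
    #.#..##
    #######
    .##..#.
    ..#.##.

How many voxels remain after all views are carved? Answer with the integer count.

remaining voxels: 95

start: 7×7×7 = 343 voxels
carve view 1 (along x, YZ-mask fill 27/49): 189 voxels remain
carve view 2 (along y, XZ-mask fill 32/49): 122 voxels remain
carve view 3 (along z, XY-mask fill 33/49): 95 voxels remain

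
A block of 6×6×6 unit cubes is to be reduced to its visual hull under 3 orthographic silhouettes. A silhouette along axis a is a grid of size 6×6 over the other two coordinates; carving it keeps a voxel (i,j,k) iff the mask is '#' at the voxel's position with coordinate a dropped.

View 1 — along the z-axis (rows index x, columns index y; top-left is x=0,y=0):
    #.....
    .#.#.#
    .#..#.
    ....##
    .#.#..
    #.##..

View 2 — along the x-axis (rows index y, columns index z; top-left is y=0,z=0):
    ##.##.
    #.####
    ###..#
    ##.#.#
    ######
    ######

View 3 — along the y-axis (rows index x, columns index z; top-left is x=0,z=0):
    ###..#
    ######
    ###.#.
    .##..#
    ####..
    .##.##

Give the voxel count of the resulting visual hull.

initial block: 6^3 = 216
carve view 1 (along z, XY-mask fill 13/36): 78 voxels remain
carve view 2 (along x, YZ-mask fill 29/36): 63 voxels remain
carve view 3 (along y, XZ-mask fill 25/36): 43 voxels remain

voxel count = 43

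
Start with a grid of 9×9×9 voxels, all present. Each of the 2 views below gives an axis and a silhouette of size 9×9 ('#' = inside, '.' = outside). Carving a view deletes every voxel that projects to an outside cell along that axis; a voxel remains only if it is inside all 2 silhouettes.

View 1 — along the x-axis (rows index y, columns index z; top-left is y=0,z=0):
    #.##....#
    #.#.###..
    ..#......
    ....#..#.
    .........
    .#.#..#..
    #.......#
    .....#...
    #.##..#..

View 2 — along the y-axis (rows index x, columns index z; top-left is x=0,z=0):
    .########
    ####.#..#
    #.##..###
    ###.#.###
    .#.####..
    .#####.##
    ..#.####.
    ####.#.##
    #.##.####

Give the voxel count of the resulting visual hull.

voxel count = 142

start: 9×9×9 = 729 voxels
  1. axis=0 (YZ plane), |mask|=22  ⇒  voxels=198
  2. axis=1 (XZ plane), |mask|=58  ⇒  voxels=142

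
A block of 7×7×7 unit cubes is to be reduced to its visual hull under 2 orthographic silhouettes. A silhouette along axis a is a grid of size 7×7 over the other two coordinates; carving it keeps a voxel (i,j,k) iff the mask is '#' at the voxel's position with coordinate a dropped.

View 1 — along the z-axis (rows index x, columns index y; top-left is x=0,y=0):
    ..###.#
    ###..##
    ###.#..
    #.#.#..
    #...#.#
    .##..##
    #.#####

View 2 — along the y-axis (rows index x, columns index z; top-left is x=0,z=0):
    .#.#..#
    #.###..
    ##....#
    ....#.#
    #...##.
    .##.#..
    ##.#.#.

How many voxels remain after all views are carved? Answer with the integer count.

|visual hull| = 95

full grid |V| = 343
carve view 1 (along z, XY-mask fill 29/49): 203 voxels remain
carve view 2 (along y, XZ-mask fill 22/49): 95 voxels remain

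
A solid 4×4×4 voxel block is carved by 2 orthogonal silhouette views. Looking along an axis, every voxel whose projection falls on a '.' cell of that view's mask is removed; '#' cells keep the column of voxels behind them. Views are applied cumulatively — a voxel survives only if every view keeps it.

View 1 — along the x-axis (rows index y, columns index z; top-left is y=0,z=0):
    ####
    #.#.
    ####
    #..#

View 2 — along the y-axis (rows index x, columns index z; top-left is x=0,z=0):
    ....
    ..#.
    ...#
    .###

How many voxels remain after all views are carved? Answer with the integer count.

start: 4×4×4 = 64 voxels
carve view 1 (along x, YZ-mask fill 12/16): 48 voxels remain
carve view 2 (along y, XZ-mask fill 5/16): 14 voxels remain

14 voxels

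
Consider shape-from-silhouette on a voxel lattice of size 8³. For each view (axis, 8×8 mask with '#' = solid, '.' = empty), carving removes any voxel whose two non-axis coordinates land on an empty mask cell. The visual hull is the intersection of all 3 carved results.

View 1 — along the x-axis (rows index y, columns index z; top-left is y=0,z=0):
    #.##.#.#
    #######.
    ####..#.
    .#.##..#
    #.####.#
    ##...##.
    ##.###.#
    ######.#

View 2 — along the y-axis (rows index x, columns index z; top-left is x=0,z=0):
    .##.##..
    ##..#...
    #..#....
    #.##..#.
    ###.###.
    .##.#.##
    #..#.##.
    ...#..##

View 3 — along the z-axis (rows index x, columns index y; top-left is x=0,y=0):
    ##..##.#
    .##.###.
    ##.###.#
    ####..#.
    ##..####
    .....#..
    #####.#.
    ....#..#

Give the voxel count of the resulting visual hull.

remaining voxels: 100

before carving: 512 voxels (8×8×8)
after view 1 [x-axis, 44 of 64 cells solid] → remaining = 352
after view 2 [y-axis, 31 of 64 cells solid] → remaining = 170
after view 3 [z-axis, 36 of 64 cells solid] → remaining = 100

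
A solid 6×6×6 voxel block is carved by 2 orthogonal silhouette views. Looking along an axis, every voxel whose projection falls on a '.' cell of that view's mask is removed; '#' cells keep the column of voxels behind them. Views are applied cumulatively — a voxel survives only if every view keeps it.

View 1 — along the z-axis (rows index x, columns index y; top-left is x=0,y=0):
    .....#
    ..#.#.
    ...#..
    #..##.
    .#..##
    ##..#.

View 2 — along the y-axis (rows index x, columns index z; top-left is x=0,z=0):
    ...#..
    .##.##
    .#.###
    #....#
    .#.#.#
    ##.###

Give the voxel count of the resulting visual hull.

voxel count = 43

start: 6×6×6 = 216 voxels
  1. axis=2 (XY plane), |mask|=13  ⇒  voxels=78
  2. axis=1 (XZ plane), |mask|=19  ⇒  voxels=43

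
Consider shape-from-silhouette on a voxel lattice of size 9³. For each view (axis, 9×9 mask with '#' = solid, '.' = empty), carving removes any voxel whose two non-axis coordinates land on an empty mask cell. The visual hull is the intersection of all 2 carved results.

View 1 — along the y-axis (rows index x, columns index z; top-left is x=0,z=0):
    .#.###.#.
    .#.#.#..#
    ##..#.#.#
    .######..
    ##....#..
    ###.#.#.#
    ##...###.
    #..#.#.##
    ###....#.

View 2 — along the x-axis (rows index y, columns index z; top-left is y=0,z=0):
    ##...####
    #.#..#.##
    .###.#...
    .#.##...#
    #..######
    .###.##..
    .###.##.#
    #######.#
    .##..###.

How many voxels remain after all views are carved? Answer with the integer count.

remaining voxels: 244

before carving: 729 voxels (9×9×9)
step 1: project along y, AND mask (43/81) → |grid| = 387
step 2: project along x, AND mask (50/81) → |grid| = 244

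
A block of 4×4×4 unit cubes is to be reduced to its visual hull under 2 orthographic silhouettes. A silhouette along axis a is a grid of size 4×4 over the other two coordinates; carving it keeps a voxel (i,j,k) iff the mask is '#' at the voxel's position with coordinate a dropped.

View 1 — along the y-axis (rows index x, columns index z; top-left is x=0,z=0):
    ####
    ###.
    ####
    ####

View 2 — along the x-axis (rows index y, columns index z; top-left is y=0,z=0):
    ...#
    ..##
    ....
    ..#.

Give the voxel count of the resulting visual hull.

start: 4×4×4 = 64 voxels
after view 1 [y-axis, 15 of 16 cells solid] → remaining = 60
after view 2 [x-axis, 4 of 16 cells solid] → remaining = 14

remaining voxels: 14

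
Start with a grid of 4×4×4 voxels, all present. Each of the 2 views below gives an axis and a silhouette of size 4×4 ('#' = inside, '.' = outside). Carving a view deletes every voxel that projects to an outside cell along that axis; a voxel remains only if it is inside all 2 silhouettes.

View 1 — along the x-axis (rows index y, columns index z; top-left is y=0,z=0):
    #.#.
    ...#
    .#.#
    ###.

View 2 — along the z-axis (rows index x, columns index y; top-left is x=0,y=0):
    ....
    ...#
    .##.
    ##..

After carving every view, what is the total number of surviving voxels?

|visual hull| = 9

full grid |V| = 64
carve view 1 (along x, YZ-mask fill 8/16): 32 voxels remain
carve view 2 (along z, XY-mask fill 5/16): 9 voxels remain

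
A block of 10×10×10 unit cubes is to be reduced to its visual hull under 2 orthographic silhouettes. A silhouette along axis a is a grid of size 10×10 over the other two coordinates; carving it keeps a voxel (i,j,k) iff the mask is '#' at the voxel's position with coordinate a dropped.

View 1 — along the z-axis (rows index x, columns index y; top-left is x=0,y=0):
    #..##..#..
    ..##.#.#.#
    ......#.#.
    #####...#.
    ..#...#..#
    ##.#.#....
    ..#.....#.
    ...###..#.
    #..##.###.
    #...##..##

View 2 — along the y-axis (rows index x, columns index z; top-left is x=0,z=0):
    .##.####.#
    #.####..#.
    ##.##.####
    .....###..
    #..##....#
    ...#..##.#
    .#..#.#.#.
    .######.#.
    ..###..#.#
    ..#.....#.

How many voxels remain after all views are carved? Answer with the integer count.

initial block: 10^3 = 1000
after view 1 [z-axis, 41 of 100 cells solid] → remaining = 410
after view 2 [y-axis, 50 of 100 cells solid] → remaining = 196

196 voxels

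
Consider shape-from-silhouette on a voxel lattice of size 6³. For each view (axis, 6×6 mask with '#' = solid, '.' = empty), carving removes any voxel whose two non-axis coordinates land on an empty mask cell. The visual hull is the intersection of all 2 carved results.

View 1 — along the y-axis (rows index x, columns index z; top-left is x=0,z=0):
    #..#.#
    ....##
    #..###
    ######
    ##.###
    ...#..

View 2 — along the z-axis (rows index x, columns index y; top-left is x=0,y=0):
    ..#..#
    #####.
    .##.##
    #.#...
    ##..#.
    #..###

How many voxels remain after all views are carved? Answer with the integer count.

remaining voxels: 63

before carving: 216 voxels (6×6×6)
carve view 1 (along y, XZ-mask fill 21/36): 126 voxels remain
carve view 2 (along z, XY-mask fill 20/36): 63 voxels remain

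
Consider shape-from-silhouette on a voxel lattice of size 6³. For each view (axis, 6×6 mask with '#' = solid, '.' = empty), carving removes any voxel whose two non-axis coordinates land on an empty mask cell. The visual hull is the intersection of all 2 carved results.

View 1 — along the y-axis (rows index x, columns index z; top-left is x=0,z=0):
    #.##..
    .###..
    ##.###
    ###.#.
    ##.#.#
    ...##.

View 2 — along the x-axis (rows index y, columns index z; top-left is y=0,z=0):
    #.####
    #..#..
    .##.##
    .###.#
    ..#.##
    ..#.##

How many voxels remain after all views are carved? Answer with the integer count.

remaining voxels: 68

before carving: 216 voxels (6×6×6)
carve view 1 (along y, XZ-mask fill 21/36): 126 voxels remain
carve view 2 (along x, YZ-mask fill 21/36): 68 voxels remain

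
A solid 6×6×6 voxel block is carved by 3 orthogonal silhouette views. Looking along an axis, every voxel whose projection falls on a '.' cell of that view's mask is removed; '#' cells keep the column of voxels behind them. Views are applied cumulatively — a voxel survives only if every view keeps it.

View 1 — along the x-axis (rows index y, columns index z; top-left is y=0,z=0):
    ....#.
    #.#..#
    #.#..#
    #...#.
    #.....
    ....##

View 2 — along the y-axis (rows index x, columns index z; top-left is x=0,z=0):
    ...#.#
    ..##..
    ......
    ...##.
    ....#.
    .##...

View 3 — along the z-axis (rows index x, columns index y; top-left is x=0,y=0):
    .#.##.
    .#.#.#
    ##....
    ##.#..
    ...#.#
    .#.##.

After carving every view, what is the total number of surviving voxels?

full grid |V| = 216
after view 1 [x-axis, 12 of 36 cells solid] → remaining = 72
after view 2 [y-axis, 9 of 36 cells solid] → remaining = 13
after view 3 [z-axis, 16 of 36 cells solid] → remaining = 7

|visual hull| = 7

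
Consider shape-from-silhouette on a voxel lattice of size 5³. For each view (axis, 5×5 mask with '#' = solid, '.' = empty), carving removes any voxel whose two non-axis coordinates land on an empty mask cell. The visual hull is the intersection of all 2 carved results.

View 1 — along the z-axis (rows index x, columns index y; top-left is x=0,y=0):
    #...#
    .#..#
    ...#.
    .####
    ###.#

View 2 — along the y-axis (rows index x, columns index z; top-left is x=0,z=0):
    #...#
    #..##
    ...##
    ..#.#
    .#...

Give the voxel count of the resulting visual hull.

initial block: 5^3 = 125
V1 z: intersect with XY mask (13 set) -- 65 left
V2 y: intersect with XZ mask (10 set) -- 24 left

24 voxels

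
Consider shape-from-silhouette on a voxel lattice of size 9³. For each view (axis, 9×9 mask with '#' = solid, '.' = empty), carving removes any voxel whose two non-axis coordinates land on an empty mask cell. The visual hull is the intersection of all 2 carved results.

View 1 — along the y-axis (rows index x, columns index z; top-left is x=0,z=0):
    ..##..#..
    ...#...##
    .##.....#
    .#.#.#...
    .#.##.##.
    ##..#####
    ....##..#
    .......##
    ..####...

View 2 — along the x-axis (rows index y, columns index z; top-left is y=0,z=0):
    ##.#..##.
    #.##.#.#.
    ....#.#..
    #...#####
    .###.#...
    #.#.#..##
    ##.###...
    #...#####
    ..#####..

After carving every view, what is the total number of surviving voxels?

|visual hull| = 153

full grid |V| = 729
carve view 1 (along y, XZ-mask fill 33/81): 297 voxels remain
carve view 2 (along x, YZ-mask fill 43/81): 153 voxels remain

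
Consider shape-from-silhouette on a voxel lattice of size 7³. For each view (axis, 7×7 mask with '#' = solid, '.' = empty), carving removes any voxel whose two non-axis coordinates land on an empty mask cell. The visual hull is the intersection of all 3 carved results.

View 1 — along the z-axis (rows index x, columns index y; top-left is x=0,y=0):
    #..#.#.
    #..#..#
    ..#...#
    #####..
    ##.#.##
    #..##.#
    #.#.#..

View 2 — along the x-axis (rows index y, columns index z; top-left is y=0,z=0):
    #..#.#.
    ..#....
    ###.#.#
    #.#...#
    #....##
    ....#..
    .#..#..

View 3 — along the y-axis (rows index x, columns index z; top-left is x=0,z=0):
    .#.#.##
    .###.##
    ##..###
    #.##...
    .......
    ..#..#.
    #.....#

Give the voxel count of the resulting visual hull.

voxel count = 30

full grid |V| = 343
step 1: project along z, AND mask (25/49) → |grid| = 175
step 2: project along x, AND mask (18/49) → |grid| = 69
step 3: project along y, AND mask (21/49) → |grid| = 30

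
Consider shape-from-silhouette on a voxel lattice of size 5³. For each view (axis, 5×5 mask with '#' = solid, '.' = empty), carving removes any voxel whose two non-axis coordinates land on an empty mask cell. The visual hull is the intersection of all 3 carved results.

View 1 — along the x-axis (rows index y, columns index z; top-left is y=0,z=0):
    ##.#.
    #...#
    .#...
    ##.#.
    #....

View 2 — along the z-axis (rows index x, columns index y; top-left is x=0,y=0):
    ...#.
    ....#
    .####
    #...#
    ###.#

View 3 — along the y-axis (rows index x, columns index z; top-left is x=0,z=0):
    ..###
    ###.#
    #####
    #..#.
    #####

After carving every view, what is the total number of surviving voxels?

remaining voxels: 19

initial block: 5^3 = 125
[1] x-view keeps 10 columns → grid now 50
[2] z-view keeps 12 columns → grid now 22
[3] y-view keeps 19 columns → grid now 19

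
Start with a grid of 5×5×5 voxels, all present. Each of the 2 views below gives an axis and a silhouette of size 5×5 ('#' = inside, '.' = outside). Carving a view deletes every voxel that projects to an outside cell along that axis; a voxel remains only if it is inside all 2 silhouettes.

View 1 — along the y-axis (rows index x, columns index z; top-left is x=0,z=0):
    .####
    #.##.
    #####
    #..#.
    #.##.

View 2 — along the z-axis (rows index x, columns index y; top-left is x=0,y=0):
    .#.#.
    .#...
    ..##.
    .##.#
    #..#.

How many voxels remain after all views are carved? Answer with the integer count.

33 voxels

before carving: 125 voxels (5×5×5)
  1. axis=1 (XZ plane), |mask|=17  ⇒  voxels=85
  2. axis=2 (XY plane), |mask|=10  ⇒  voxels=33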